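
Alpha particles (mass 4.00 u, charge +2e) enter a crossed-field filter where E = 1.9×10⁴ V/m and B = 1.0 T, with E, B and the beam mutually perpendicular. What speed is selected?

Straight-line motion ⇒ electric and magnetic forces cancel, so E = vB.
v = E/B = 1.9×10⁴/1.0 = 1.9×10⁴ m/s.

v = 1.9×10⁴ m/s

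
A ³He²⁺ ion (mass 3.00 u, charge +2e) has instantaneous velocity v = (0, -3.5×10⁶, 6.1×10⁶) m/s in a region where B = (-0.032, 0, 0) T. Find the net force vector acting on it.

F ≈ (0, -6.25×10⁻¹⁴, -3.59×10⁻¹⁴) N

v×B = (0, -1.95×10⁵, -1.12×10⁵) N/C.
F = q v×B = (3.204×10⁻¹⁹ C)·(0, -1.95×10⁵, -1.12×10⁵) = (0, -6.25×10⁻¹⁴, -3.59×10⁻¹⁴) N.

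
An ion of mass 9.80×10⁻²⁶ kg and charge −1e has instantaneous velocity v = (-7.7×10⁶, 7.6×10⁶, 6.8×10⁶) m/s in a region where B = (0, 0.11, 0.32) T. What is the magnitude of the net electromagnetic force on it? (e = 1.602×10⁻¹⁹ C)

v×B = (1.68×10⁶, 2.46×10⁶, -8.47×10⁵) N/C.
F = q v×B = (−1.602×10⁻¹⁹ C)·(1.68×10⁶, 2.46×10⁶, -8.47×10⁵) = (-2.70×10⁻¹³, -3.95×10⁻¹³, 1.36×10⁻¹³) N.
|F| = 4.97×10⁻¹³ N.

|F| ≈ 4.97×10⁻¹³ N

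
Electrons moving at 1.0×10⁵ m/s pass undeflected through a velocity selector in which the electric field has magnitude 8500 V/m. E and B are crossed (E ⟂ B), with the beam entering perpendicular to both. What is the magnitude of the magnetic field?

B = 0.085 T

Balance of forces in the selector: qE = qvB ⇒ B = E/v.
B = 8500/1.0×10⁵ = 0.085 T.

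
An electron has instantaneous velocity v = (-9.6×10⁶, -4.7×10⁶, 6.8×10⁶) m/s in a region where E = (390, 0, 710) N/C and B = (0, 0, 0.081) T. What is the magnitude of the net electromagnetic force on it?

v×B = (-3.81×10⁵, 7.78×10⁵, 0) N/C.
E + v×B = (-3.80×10⁵, 7.78×10⁵, 710) N/C.
F = q(E + v×B) = (−1.602×10⁻¹⁹ C)·(-3.80×10⁵, 7.78×10⁵, 710) = (6.09×10⁻¹⁴, -1.25×10⁻¹³, -1.14×10⁻¹⁶) N.
|F| = 1.39×10⁻¹³ N.

|F| ≈ 1.39×10⁻¹³ N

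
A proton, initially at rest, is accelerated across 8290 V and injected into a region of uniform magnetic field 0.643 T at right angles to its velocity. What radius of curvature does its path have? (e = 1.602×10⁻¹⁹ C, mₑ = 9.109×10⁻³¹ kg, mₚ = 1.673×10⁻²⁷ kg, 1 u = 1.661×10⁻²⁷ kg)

Acceleration: |q|V = ½mv² ⇒ v = √(2|q|V/m) = √(2·1.602×10⁻¹⁹·8290/1.673×10⁻²⁷) ≈ 1.260×10⁶ m/s.
In the field: r = mv/(|q|B) = (1.673×10⁻²⁷)(1.260×10⁶)/((1.602×10⁻¹⁹)(0.643)) ≈ 0.0205 m.

r ≈ 0.0205 m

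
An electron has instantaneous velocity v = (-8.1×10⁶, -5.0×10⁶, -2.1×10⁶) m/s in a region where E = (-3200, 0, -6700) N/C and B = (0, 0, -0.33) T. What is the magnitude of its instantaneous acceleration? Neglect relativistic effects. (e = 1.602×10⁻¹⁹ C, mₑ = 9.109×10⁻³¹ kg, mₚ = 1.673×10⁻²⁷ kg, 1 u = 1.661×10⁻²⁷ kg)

|a| ≈ 5.52×10¹⁷ m/s²

v×B = (1.65×10⁶, -2.67×10⁶, 0) N/C.
E + v×B = (1.65×10⁶, -2.67×10⁶, -6700) N/C.
F = q(E + v×B) = (−1.602×10⁻¹⁹ C)·(1.65×10⁶, -2.67×10⁶, -6700) = (-2.64×10⁻¹³, 4.28×10⁻¹³, 1.07×10⁻¹⁵) N.
|a| = |F|/m = 5.030×10⁻¹³/9.109×10⁻³¹ ≈ 5.52×10¹⁷ m/s².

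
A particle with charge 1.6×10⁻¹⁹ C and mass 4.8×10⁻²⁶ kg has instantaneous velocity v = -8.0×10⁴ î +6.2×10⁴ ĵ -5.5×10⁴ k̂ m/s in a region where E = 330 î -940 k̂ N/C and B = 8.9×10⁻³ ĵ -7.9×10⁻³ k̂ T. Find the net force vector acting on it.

v×B = (-0.300, -632, -712) N/C.
E + v×B = (330, -632, -1650) N/C.
F = q(E + v×B) = (1.6×10⁻¹⁹ C)·(330, -632, -1650) = (5.28×10⁻¹⁷, -1.01×10⁻¹⁶, -2.64×10⁻¹⁶) N.

F ≈ (5.28×10⁻¹⁷, -1.01×10⁻¹⁶, -2.64×10⁻¹⁶) N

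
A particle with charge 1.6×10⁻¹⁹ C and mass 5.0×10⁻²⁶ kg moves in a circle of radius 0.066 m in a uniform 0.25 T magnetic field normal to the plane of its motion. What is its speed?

From |q|vB = mv²/r, v = |q|Br/m.
v = (1.6×10⁻¹⁹)(0.25)(0.066)/5.0×10⁻²⁶ ≈ 5.3×10⁴ m/s.

v ≈ 5.3×10⁴ m/s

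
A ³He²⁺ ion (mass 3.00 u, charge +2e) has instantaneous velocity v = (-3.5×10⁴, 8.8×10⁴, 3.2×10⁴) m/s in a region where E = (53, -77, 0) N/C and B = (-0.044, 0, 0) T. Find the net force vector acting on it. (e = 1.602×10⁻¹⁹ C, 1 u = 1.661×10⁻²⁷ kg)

F ≈ (1.70×10⁻¹⁷, -4.76×10⁻¹⁶, 1.24×10⁻¹⁵) N

v×B = (0, -1410, 3870) N/C.
E + v×B = (53.0, -1480, 3870) N/C.
F = q(E + v×B) = (3.204×10⁻¹⁹ C)·(53.0, -1480, 3870) = (1.70×10⁻¹⁷, -4.76×10⁻¹⁶, 1.24×10⁻¹⁵) N.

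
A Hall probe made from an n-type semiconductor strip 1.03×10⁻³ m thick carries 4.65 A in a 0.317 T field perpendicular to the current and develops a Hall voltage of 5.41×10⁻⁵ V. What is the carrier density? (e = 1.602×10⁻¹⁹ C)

n ≈ 1.65×10²⁶ m⁻³

From V_H = IB/(n e t), n = IB/(V_H e t).
n = (4.65)(0.317)/((5.41×10⁻⁵)(1.602×10⁻¹⁹)(1.03×10⁻³)) ≈ 1.65×10²⁶ m⁻³.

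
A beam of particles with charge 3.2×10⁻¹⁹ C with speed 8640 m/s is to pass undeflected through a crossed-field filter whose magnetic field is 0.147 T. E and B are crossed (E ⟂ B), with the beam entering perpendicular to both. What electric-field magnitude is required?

For straight-line motion qE = qvB, so E = vB.
E = 8640 × 0.147 = 1270 V/m.

E = 1270 V/m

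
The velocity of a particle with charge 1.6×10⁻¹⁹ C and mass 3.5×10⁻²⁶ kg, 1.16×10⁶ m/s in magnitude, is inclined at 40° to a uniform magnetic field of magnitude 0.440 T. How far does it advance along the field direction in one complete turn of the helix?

p ≈ 2.78 m

v∥ = v cosθ = 1.16×10⁶·cos40° ≈ 8.886×10⁵ m/s.
T = 2πm/(|q|B) = 2π(3.5×10⁻²⁶)/((1.6×10⁻¹⁹)(0.440)) ≈ 3.124×10⁻⁶ s.
pitch = v∥ T = (8.886×10⁵)(3.124×10⁻⁶) ≈ 2.78 m.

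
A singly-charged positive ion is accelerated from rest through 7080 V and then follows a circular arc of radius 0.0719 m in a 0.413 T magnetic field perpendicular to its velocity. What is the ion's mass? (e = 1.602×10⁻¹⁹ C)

Combine |q|V = ½mv² and r = mv/(|q|B): eliminate v to get m = qB²r²/(2V).
m = (1.602×10⁻¹⁹)(0.413)²(0.0719)²/(2·7080) ≈ 9.98×10⁻²⁷ kg.

m ≈ 9.98×10⁻²⁷ kg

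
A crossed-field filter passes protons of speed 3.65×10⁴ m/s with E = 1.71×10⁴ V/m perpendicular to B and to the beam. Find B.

Balance of forces in the selector: qE = qvB ⇒ B = E/v.
B = 1.71×10⁴/3.65×10⁴ = 0.468 T.

B = 0.468 T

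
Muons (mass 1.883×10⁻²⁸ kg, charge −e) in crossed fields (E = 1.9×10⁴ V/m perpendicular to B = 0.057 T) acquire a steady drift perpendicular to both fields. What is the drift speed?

In crossed fields the guiding centre drifts at v_d = |E×B|/B² = E/B, independent of charge and mass.
v_d = 1.9×10⁴/0.057 = 3.3×10⁵ m/s.

v_d ≈ 3.3×10⁵ m/s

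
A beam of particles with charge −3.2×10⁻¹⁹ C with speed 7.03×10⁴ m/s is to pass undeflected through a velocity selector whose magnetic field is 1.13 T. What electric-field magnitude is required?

For straight-line motion qE = qvB, so E = vB.
E = 7.03×10⁴ × 1.13 = 7.94×10⁴ V/m.

E = 7.94×10⁴ V/m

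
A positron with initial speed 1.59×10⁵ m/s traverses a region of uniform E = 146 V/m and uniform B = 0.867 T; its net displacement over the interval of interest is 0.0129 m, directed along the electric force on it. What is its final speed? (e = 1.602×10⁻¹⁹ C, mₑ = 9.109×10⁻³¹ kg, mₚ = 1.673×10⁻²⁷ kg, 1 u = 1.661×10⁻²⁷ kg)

v_f ≈ 8.29×10⁵ m/s

B does no work; ΔKE = |q|E d.
½mv_f² = ½mv₀² + |q|Ed = ½(9.109×10⁻³¹)(1.59×10⁵)² + (1.602×10⁻¹⁹)(146)(0.0129) ≈ 1.151×10⁻²⁰ J + 3.017×10⁻¹⁹ J ≈ 3.132×10⁻¹⁹ J.
v_f = √(2·3.132×10⁻¹⁹/9.109×10⁻³¹) ≈ 8.29×10⁵ m/s.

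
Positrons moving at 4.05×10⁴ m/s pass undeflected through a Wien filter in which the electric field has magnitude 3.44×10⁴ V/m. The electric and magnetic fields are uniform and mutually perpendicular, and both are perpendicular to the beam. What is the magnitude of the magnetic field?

B = 0.849 T

Balance of forces in the selector: qE = qvB ⇒ B = E/v.
B = 3.44×10⁴/4.05×10⁴ = 0.849 T.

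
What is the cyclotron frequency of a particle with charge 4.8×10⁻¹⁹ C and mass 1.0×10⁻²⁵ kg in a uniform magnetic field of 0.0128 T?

f = |q|B/(2πm).
f = (4.8×10⁻¹⁹)(0.0128)/(2π·1.0×10⁻²⁵) ≈ 9780 Hz.

f ≈ 9780 Hz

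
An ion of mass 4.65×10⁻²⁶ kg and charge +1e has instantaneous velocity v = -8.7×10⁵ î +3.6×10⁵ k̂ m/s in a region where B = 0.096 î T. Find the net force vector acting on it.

v×B = (0, 3.46×10⁴, 0) N/C.
F = q v×B = (1.602×10⁻¹⁹ C)·(0, 3.46×10⁴, 0) = (0, 5.54×10⁻¹⁵, 0) N.

F ≈ (0, 5.54×10⁻¹⁵, 0) N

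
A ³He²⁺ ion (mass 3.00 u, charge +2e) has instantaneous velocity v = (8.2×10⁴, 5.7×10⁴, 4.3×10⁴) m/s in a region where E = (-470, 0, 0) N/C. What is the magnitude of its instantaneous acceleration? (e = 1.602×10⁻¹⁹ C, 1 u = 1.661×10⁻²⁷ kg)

|a| ≈ 3.02×10¹⁰ m/s²

Only an electric field acts, so F = qE = (3.204×10⁻¹⁹ C)·(-470, 0, 0) = (-1.51×10⁻¹⁶, 0, 0) N.
|a| = |F|/m = 1.506×10⁻¹⁶/4.983×10⁻²⁷ ≈ 3.02×10¹⁰ m/s².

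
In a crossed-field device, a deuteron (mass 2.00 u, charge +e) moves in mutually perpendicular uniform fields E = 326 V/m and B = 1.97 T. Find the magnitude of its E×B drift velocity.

v_d ≈ 165 m/s

The E×B drift speed is v_d = E/B.
v_d = 326/1.97 = 165 m/s.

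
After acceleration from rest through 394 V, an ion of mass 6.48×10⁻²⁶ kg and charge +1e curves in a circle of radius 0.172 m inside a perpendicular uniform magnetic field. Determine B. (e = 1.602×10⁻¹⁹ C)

B ≈ 0.104 T

v = √(2|q|V/m) = √(2·1.602×10⁻¹⁹·394/6.48×10⁻²⁶) ≈ 4.414×10⁴ m/s.
B = mv/(|q|r) = (6.48×10⁻²⁶)(4.414×10⁴)/((1.602×10⁻¹⁹)(0.172)) ≈ 0.104 T.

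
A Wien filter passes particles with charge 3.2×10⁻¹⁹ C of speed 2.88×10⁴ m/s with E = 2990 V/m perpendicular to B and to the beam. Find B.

Balance of forces in the selector: qE = qvB ⇒ B = E/v.
B = 2990/2.88×10⁴ = 0.104 T.

B = 0.104 T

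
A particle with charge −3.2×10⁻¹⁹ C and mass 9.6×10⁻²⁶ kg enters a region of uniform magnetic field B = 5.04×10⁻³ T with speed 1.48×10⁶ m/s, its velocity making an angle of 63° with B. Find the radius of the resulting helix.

r ≈ 78.5 m

v⊥ = v sinθ = 1.48×10⁶·sin63° ≈ 1.319×10⁶ m/s.
r = m v⊥/(|q|B) = (9.6×10⁻²⁶)(1.319×10⁶)/((3.2×10⁻¹⁹)(5.04×10⁻³)) ≈ 78.5 m.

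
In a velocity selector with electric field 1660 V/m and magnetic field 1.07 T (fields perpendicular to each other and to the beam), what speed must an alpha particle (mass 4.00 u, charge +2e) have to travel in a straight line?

v = 1550 m/s

Straight-line motion ⇒ electric and magnetic forces cancel, so E = vB.
v = E/B = 1660/1.07 = 1550 m/s.
The result is independent of the particle's charge and mass.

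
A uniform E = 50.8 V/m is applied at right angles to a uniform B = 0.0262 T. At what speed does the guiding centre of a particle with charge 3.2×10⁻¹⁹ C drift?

v_d ≈ 1940 m/s

The steady drift has the magnetic force balancing the electric force, so v_d = E/B.
v_d = 50.8/0.0262 = 1940 m/s.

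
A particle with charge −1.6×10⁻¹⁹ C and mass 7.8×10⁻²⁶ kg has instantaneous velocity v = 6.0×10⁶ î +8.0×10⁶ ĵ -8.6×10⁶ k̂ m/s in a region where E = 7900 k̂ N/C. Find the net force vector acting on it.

Only an electric field acts, so F = qE = (−1.6×10⁻¹⁹ C)·(0, 0, 7900) = (0, 0, -1.26×10⁻¹⁵) N.

F ≈ (0, 0, -1.26×10⁻¹⁵) N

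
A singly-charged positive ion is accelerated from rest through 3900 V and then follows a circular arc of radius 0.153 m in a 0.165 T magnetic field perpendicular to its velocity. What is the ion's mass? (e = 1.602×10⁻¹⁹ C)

Combine |q|V = ½mv² and r = mv/(|q|B): eliminate v to get m = qB²r²/(2V).
m = (1.602×10⁻¹⁹)(0.165)²(0.153)²/(2·3900) ≈ 1.31×10⁻²⁶ kg.

m ≈ 1.31×10⁻²⁶ kg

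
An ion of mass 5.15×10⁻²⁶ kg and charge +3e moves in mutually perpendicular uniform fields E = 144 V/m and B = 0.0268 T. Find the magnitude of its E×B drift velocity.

In crossed fields the guiding centre drifts at v_d = |E×B|/B² = E/B, independent of charge and mass.
v_d = 144/0.0268 = 5370 m/s.

v_d ≈ 5370 m/s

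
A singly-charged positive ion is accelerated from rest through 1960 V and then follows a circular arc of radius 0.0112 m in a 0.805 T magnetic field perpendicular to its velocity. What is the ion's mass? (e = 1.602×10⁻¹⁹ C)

m ≈ 3.32×10⁻²⁷ kg

Combine |q|V = ½mv² and r = mv/(|q|B): eliminate v to get m = qB²r²/(2V).
m = (1.602×10⁻¹⁹)(0.805)²(0.0112)²/(2·1960) ≈ 3.32×10⁻²⁷ kg.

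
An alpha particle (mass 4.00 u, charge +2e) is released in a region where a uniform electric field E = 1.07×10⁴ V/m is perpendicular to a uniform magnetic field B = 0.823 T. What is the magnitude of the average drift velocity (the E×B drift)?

The E×B drift speed is v_d = E/B.
v_d = 1.07×10⁴/0.823 = 1.30×10⁴ m/s.

v_d ≈ 1.30×10⁴ m/s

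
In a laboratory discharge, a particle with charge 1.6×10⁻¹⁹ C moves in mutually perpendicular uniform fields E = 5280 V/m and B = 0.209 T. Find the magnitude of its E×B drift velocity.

The steady drift has the magnetic force balancing the electric force, so v_d = E/B.
v_d = 5280/0.209 = 2.53×10⁴ m/s.

v_d ≈ 2.53×10⁴ m/s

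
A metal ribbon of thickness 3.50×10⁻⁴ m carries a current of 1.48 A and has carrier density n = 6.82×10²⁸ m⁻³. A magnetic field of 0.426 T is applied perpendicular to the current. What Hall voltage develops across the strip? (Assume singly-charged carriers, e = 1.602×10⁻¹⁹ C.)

V_H ≈ 1.65×10⁻⁷ V

V_H = IB/(n e t).
V_H = (1.48)(0.426)/((6.82×10²⁸)(1.602×10⁻¹⁹)(3.50×10⁻⁴)) ≈ 1.65×10⁻⁷ V.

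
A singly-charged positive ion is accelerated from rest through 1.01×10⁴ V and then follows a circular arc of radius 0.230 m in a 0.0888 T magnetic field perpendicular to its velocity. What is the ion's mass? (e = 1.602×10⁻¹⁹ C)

Combine |q|V = ½mv² and r = mv/(|q|B): eliminate v to get m = qB²r²/(2V).
m = (1.602×10⁻¹⁹)(0.0888)²(0.230)²/(2·1.01×10⁴) ≈ 3.31×10⁻²⁷ kg.

m ≈ 3.31×10⁻²⁷ kg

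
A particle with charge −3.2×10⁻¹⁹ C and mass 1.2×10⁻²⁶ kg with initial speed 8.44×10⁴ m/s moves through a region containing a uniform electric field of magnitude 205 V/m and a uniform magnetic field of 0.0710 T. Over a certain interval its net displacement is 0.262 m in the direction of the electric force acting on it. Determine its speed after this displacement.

B does no work; ΔKE = |q|E d.
½mv_f² = ½mv₀² + |q|Ed = ½(1.2×10⁻²⁶)(8.44×10⁴)² + (3.2×10⁻¹⁹)(205)(0.262) ≈ 4.274×10⁻¹⁷ J + 1.719×10⁻¹⁷ J ≈ 5.993×10⁻¹⁷ J.
v_f = √(2·5.993×10⁻¹⁷/1.2×10⁻²⁶) ≈ 9.99×10⁴ m/s.

v_f ≈ 9.99×10⁴ m/s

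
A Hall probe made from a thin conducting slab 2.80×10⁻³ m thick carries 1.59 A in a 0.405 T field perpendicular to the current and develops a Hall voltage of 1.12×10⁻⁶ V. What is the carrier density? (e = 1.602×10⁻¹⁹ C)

From V_H = IB/(n e t), n = IB/(V_H e t).
n = (1.59)(0.405)/((1.12×10⁻⁶)(1.602×10⁻¹⁹)(2.80×10⁻³)) ≈ 1.28×10²⁷ m⁻³.

n ≈ 1.28×10²⁷ m⁻³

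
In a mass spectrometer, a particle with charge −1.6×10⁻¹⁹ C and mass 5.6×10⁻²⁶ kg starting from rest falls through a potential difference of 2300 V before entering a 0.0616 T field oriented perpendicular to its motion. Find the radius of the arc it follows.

Acceleration: |q|V = ½mv² ⇒ v = √(2|q|V/m) = √(2·1.6×10⁻¹⁹·2300/5.6×10⁻²⁶) ≈ 1.146×10⁵ m/s.
In the field: r = mv/(|q|B) = (5.6×10⁻²⁶)(1.146×10⁵)/((1.6×10⁻¹⁹)(0.0616)) ≈ 0.651 m.

r ≈ 0.651 m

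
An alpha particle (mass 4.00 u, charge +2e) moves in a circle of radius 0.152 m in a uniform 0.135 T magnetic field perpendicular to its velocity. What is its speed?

From |q|vB = mv²/r, v = |q|Br/m.
v = (3.204×10⁻¹⁹)(0.135)(0.152)/6.644×10⁻²⁷ ≈ 9.90×10⁵ m/s.

v ≈ 9.90×10⁵ m/s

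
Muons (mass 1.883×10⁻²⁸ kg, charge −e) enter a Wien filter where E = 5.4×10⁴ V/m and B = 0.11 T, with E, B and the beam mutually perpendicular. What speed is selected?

For undeflected motion the electric and magnetic forces balance: qE = qvB.
v = E/B = 5.4×10⁴/0.11 = 4.9×10⁵ m/s.

v = 4.9×10⁵ m/s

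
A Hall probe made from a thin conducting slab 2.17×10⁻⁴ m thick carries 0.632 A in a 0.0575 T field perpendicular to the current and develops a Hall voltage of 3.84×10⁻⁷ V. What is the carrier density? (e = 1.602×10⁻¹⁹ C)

n ≈ 2.72×10²⁷ m⁻³

From V_H = IB/(n e t), n = IB/(V_H e t).
n = (0.632)(0.0575)/((3.84×10⁻⁷)(1.602×10⁻¹⁹)(2.17×10⁻⁴)) ≈ 2.72×10²⁷ m⁻³.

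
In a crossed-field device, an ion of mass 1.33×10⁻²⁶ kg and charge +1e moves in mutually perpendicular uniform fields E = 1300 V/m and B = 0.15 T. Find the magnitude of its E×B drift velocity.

The E×B drift speed is v_d = E/B.
v_d = 1300/0.15 = 8700 m/s.

v_d ≈ 8700 m/s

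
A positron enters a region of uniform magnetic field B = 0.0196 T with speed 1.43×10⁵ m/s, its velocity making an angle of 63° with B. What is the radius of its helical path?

r ≈ 3.70×10⁻⁵ m

v⊥ = v sinθ = 1.43×10⁵·sin63° ≈ 1.274×10⁵ m/s.
r = m v⊥/(|q|B) = (9.109×10⁻³¹)(1.274×10⁵)/((1.602×10⁻¹⁹)(0.0196)) ≈ 3.70×10⁻⁵ m.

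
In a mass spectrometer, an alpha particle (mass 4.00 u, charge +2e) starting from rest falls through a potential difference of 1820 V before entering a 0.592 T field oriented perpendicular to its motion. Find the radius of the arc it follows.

r ≈ 0.0147 m

Acceleration: |q|V = ½mv² ⇒ v = √(2|q|V/m) = √(2·3.204×10⁻¹⁹·1820/6.644×10⁻²⁷) ≈ 4.190×10⁵ m/s.
In the field: r = mv/(|q|B) = (6.644×10⁻²⁷)(4.190×10⁵)/((3.204×10⁻¹⁹)(0.592)) ≈ 0.0147 m.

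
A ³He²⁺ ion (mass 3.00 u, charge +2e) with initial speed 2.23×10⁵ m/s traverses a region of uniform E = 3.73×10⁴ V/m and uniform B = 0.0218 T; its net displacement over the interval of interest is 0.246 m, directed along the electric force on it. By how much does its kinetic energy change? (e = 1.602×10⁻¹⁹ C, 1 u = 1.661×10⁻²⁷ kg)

The magnetic force is always ⟂ v and does no work; only the electric force changes KE.
ΔKE = F_E · d = |q|E d = (3.204×10⁻¹⁹)(3.73×10⁴)(0.246) ≈ 2.94×10⁻¹⁵ J.

ΔKE ≈ 2.94×10⁻¹⁵ J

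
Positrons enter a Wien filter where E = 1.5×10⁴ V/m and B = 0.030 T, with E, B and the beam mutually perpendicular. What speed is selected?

v = 5.0×10⁵ m/s

Zero net Lorentz force requires |qE| = |q v×B|, i.e. E = vB.
v = E/B = 1.5×10⁴/0.030 = 5.0×10⁵ m/s.
The result is independent of the particle's charge and mass.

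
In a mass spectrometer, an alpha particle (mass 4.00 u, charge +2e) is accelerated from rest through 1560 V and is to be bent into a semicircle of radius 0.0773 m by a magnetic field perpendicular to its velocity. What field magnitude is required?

v = √(2|q|V/m) = √(2·3.204×10⁻¹⁹·1560/6.644×10⁻²⁷) ≈ 3.879×10⁵ m/s.
B = mv/(|q|r) = (6.644×10⁻²⁷)(3.879×10⁵)/((3.204×10⁻¹⁹)(0.0773)) ≈ 0.104 T.

B ≈ 0.104 T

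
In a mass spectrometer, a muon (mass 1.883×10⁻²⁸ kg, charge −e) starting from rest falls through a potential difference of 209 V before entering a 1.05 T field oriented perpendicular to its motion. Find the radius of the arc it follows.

Acceleration: |q|V = ½mv² ⇒ v = √(2|q|V/m) = √(2·1.602×10⁻¹⁹·209/1.883×10⁻²⁸) ≈ 5.963×10⁵ m/s.
In the field: r = mv/(|q|B) = (1.883×10⁻²⁸)(5.963×10⁵)/((1.602×10⁻¹⁹)(1.05)) ≈ 6.68×10⁻⁴ m.

r ≈ 6.68×10⁻⁴ m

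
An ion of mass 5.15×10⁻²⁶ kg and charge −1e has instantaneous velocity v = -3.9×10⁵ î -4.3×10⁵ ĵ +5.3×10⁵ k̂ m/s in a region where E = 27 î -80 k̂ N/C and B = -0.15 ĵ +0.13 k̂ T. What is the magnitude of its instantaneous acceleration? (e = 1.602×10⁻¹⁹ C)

|a| ≈ 2.52×10¹¹ m/s²

v×B = (2.36×10⁴, 5.07×10⁴, 5.85×10⁴) N/C.
E + v×B = (2.36×10⁴, 5.07×10⁴, 5.84×10⁴) N/C.
F = q(E + v×B) = (−1.602×10⁻¹⁹ C)·(2.36×10⁴, 5.07×10⁴, 5.84×10⁴) = (-3.79×10⁻¹⁵, -8.12×10⁻¹⁵, -9.36×10⁻¹⁵) N.
|a| = |F|/m = 1.296×10⁻¹⁴/5.15×10⁻²⁶ ≈ 2.52×10¹¹ m/s².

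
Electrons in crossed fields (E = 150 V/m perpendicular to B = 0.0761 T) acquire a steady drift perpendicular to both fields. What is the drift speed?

The E×B drift speed is v_d = E/B.
v_d = 150/0.0761 = 1970 m/s.

v_d ≈ 1970 m/s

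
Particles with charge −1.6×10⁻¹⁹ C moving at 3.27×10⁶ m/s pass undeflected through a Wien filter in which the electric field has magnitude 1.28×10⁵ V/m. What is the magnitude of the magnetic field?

Balance of forces in the selector: qE = qvB ⇒ B = E/v.
B = 1.28×10⁵/3.27×10⁶ = 0.0391 T.

B = 0.0391 T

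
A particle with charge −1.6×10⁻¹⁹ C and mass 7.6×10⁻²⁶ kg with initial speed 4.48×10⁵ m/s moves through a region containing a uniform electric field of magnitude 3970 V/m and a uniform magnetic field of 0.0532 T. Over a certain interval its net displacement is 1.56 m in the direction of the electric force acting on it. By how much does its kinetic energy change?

The magnetic force is always ⟂ v and does no work; only the electric force changes KE.
ΔKE = F_E · d = |q|E d = (1.6×10⁻¹⁹)(3970)(1.56) ≈ 9.91×10⁻¹⁶ J.

ΔKE ≈ 9.91×10⁻¹⁶ J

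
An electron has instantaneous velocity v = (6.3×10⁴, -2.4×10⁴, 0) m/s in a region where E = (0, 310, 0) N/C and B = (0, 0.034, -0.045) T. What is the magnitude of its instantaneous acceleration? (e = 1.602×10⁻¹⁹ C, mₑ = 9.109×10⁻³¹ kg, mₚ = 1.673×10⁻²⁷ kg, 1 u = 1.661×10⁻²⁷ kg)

|a| ≈ 6.96×10¹⁴ m/s²

v×B = (1080, 2840, 2140) N/C.
E + v×B = (1080, 3140, 2140) N/C.
F = q(E + v×B) = (−1.602×10⁻¹⁹ C)·(1080, 3140, 2140) = (-1.73×10⁻¹⁶, -5.04×10⁻¹⁶, -3.43×10⁻¹⁶) N.
|a| = |F|/m = 6.337×10⁻¹⁶/9.109×10⁻³¹ ≈ 6.96×10¹⁴ m/s².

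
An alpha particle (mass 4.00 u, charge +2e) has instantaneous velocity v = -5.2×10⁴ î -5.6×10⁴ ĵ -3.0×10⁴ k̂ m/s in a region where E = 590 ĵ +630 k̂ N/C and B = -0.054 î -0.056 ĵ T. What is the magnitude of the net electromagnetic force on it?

|F| ≈ 9.05×10⁻¹⁶ N

v×B = (-1680, 1620, -112) N/C.
E + v×B = (-1680, 2210, 518) N/C.
F = q(E + v×B) = (3.204×10⁻¹⁹ C)·(-1680, 2210, 518) = (-5.38×10⁻¹⁶, 7.08×10⁻¹⁶, 1.66×10⁻¹⁶) N.
|F| = 9.05×10⁻¹⁶ N.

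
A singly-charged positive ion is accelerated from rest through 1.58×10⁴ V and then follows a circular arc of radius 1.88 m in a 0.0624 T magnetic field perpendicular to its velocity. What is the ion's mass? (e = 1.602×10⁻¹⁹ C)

Combine |q|V = ½mv² and r = mv/(|q|B): eliminate v to get m = qB²r²/(2V).
m = (1.602×10⁻¹⁹)(0.0624)²(1.88)²/(2·1.58×10⁴) ≈ 6.98×10⁻²⁶ kg.

m ≈ 6.98×10⁻²⁶ kg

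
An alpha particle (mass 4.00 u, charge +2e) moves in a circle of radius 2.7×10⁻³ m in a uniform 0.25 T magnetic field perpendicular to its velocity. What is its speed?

From |q|vB = mv²/r, v = |q|Br/m.
v = (3.204×10⁻¹⁹)(0.25)(2.7×10⁻³)/6.644×10⁻²⁷ ≈ 3.3×10⁴ m/s.

v ≈ 3.3×10⁴ m/s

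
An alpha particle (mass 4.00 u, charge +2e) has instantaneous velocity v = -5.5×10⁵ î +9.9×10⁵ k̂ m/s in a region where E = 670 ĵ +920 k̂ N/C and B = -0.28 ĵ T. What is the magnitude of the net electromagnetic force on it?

|F| ≈ 1.02×10⁻¹³ N

v×B = (2.77×10⁵, 0, 1.54×10⁵) N/C.
E + v×B = (2.77×10⁵, 670, 1.55×10⁵) N/C.
F = q(E + v×B) = (3.204×10⁻¹⁹ C)·(2.77×10⁵, 670, 1.55×10⁵) = (8.88×10⁻¹⁴, 2.15×10⁻¹⁶, 4.96×10⁻¹⁴) N.
|F| = 1.02×10⁻¹³ N.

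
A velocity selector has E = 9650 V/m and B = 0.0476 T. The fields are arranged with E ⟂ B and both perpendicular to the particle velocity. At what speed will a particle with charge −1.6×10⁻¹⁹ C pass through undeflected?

Straight-line motion ⇒ electric and magnetic forces cancel, so E = vB.
v = E/B = 9650/0.0476 = 2.03×10⁵ m/s.
The result is independent of the particle's charge and mass.

v = 2.03×10⁵ m/s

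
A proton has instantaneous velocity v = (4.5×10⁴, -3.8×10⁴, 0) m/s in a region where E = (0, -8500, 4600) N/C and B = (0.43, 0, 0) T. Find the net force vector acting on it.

v×B = (0, 0, 1.63×10⁴) N/C.
E + v×B = (0, -8500, 2.09×10⁴) N/C.
F = q(E + v×B) = (1.602×10⁻¹⁹ C)·(0, -8500, 2.09×10⁴) = (0, -1.36×10⁻¹⁵, 3.35×10⁻¹⁵) N.

F ≈ (0, -1.36×10⁻¹⁵, 3.35×10⁻¹⁵) N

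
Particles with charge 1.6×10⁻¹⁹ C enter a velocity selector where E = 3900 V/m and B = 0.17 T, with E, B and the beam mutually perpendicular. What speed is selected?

v = 2.3×10⁴ m/s

Straight-line motion ⇒ electric and magnetic forces cancel, so E = vB.
v = E/B = 3900/0.17 = 2.3×10⁴ m/s.
The result is independent of the particle's charge and mass.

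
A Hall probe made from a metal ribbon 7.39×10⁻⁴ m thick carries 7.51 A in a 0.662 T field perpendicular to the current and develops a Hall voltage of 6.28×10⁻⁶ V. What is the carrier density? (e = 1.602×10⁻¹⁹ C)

From V_H = IB/(n e t), n = IB/(V_H e t).
n = (7.51)(0.662)/((6.28×10⁻⁶)(1.602×10⁻¹⁹)(7.39×10⁻⁴)) ≈ 6.69×10²⁷ m⁻³.

n ≈ 6.69×10²⁷ m⁻³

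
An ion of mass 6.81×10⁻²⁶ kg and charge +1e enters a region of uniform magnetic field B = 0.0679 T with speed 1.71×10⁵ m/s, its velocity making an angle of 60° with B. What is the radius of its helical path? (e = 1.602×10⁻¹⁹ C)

v⊥ = v sinθ = 1.71×10⁵·sin60° ≈ 1.481×10⁵ m/s.
r = m v⊥/(|q|B) = (6.81×10⁻²⁶)(1.481×10⁵)/((1.602×10⁻¹⁹)(0.0679)) ≈ 0.927 m.

r ≈ 0.927 m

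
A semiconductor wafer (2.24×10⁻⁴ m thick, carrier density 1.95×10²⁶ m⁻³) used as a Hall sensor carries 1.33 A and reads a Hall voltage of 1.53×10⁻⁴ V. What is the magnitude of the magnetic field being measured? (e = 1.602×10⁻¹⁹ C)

From V_H = IB/(n e t), B = V_H n e t / I.
B = (1.53×10⁻⁴)(1.95×10²⁶)(1.602×10⁻¹⁹)(2.24×10⁻⁴)/1.33 ≈ 0.805 T.

B ≈ 0.805 T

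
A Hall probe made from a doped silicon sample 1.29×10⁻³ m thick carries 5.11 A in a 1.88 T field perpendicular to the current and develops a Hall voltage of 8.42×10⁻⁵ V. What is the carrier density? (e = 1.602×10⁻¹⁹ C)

n ≈ 5.52×10²⁶ m⁻³

From V_H = IB/(n e t), n = IB/(V_H e t).
n = (5.11)(1.88)/((8.42×10⁻⁵)(1.602×10⁻¹⁹)(1.29×10⁻³)) ≈ 5.52×10²⁶ m⁻³.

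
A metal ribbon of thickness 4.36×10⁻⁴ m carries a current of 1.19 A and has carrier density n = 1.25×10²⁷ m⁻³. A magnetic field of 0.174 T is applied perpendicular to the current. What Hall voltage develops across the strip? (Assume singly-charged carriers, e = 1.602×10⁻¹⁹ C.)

V_H = IB/(n e t).
V_H = (1.19)(0.174)/((1.25×10²⁷)(1.602×10⁻¹⁹)(4.36×10⁻⁴)) ≈ 2.37×10⁻⁶ V.

V_H ≈ 2.37×10⁻⁶ V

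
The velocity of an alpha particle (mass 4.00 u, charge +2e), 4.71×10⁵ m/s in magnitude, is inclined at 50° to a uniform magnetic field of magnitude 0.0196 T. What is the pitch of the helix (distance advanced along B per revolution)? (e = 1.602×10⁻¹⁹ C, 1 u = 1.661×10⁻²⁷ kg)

p ≈ 2.01 m

v∥ = v cosθ = 4.71×10⁵·cos50° ≈ 3.028×10⁵ m/s.
T = 2πm/(|q|B) = 2π(6.644×10⁻²⁷)/((3.204×10⁻¹⁹)(0.0196)) ≈ 6.648×10⁻⁶ s.
pitch = v∥ T = (3.028×10⁵)(6.648×10⁻⁶) ≈ 2.01 m.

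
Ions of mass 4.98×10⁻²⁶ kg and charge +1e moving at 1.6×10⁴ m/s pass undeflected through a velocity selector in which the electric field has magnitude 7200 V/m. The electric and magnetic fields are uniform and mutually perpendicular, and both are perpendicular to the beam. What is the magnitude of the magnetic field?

Balance of forces in the selector: qE = qvB ⇒ B = E/v.
B = 7200/1.6×10⁴ = 0.45 T.

B = 0.45 T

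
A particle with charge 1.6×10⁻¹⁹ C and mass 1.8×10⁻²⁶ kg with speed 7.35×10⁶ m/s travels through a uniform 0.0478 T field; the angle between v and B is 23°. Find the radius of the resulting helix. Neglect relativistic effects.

r ≈ 6.76 m

v⊥ = v sinθ = 7.35×10⁶·sin23° ≈ 2.872×10⁶ m/s.
r = m v⊥/(|q|B) = (1.8×10⁻²⁶)(2.872×10⁶)/((1.6×10⁻¹⁹)(0.0478)) ≈ 6.76 m.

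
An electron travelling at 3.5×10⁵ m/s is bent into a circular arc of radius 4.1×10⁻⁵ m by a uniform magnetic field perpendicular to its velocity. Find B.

B ≈ 0.049 T

From |q|vB = mv²/r, B = mv/(|q|r).
B = (9.109×10⁻³¹)(3.5×10⁵)/((1.602×10⁻¹⁹)(4.1×10⁻⁵)) ≈ 0.049 T.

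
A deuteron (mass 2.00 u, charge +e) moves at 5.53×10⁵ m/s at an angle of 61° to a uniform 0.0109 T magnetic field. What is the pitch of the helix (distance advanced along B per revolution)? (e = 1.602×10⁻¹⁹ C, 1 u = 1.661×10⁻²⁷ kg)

v∥ = v cosθ = 5.53×10⁵·cos61° ≈ 2.681×10⁵ m/s.
T = 2πm/(|q|B) = 2π(3.322×10⁻²⁷)/((1.602×10⁻¹⁹)(0.0109)) ≈ 1.195×10⁻⁵ s.
pitch = v∥ T = (2.681×10⁵)(1.195×10⁻⁵) ≈ 3.20 m.

p ≈ 3.20 m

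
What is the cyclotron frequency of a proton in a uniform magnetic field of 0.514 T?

f ≈ 7.83×10⁶ Hz

f = |q|B/(2πm).
f = (1.602×10⁻¹⁹)(0.514)/(2π·1.673×10⁻²⁷) ≈ 7.83×10⁶ Hz.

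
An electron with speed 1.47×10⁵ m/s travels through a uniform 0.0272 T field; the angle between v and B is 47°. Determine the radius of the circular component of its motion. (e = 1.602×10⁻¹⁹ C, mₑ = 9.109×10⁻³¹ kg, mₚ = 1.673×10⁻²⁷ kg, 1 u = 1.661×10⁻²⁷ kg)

r ≈ 2.25×10⁻⁵ m

v⊥ = v sinθ = 1.47×10⁵·sin47° ≈ 1.075×10⁵ m/s.
r = m v⊥/(|q|B) = (9.109×10⁻³¹)(1.075×10⁵)/((1.602×10⁻¹⁹)(0.0272)) ≈ 2.25×10⁻⁵ m.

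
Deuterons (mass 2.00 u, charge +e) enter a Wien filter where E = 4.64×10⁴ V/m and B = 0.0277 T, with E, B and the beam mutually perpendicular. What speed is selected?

v = 1.68×10⁶ m/s

For undeflected motion the electric and magnetic forces balance: qE = qvB.
v = E/B = 4.64×10⁴/0.0277 = 1.68×10⁶ m/s.
The result is independent of the particle's charge and mass.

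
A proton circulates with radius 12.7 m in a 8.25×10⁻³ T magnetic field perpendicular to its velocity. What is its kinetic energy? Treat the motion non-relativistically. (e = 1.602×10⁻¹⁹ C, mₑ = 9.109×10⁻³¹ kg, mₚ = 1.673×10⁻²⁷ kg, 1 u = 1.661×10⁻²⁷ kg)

v = |q|Br/m, then KE = ½mv² = (qBr)²/(2m).
v = (1.602×10⁻¹⁹)(8.25×10⁻³)(12.7)/1.673×10⁻²⁷ ≈ 1.003×10⁷ m/s.
KE = ½(1.673×10⁻²⁷)(1.003×10⁷)² ≈ 8.42×10⁻¹⁴ J.

KE ≈ 8.42×10⁻¹⁴ J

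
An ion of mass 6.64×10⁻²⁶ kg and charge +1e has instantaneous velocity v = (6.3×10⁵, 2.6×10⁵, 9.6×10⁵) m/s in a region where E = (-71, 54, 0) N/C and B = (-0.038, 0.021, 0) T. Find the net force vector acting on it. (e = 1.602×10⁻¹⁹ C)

v×B = (-2.02×10⁴, -3.65×10⁴, 2.31×10⁴) N/C.
E + v×B = (-2.02×10⁴, -3.64×10⁴, 2.31×10⁴) N/C.
F = q(E + v×B) = (1.602×10⁻¹⁹ C)·(-2.02×10⁴, -3.64×10⁴, 2.31×10⁴) = (-3.24×10⁻¹⁵, -5.84×10⁻¹⁵, 3.70×10⁻¹⁵) N.

F ≈ (-3.24×10⁻¹⁵, -5.84×10⁻¹⁵, 3.70×10⁻¹⁵) N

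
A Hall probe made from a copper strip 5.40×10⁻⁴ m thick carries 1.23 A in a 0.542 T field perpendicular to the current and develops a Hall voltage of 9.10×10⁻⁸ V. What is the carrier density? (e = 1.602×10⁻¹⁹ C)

n ≈ 8.47×10²⁸ m⁻³

From V_H = IB/(n e t), n = IB/(V_H e t).
n = (1.23)(0.542)/((9.10×10⁻⁸)(1.602×10⁻¹⁹)(5.40×10⁻⁴)) ≈ 8.47×10²⁸ m⁻³.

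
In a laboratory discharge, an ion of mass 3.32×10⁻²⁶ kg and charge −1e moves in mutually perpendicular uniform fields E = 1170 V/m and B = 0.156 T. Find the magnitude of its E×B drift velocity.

The E×B drift speed is v_d = E/B.
v_d = 1170/0.156 = 7500 m/s.

v_d ≈ 7500 m/s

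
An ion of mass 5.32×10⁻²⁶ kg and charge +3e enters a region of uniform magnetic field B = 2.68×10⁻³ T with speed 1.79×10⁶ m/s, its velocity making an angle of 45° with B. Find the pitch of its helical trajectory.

p ≈ 328 m

v∥ = v cosθ = 1.79×10⁶·cos45° ≈ 1.266×10⁶ m/s.
T = 2πm/(|q|B) = 2π(5.32×10⁻²⁶)/((4.806×10⁻¹⁹)(2.68×10⁻³)) ≈ 2.595×10⁻⁴ s.
pitch = v∥ T = (1.266×10⁶)(2.595×10⁻⁴) ≈ 328 m.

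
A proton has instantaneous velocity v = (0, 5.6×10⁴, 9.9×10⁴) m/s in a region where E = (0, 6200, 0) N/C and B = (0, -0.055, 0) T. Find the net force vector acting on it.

F ≈ (8.72×10⁻¹⁶, 9.93×10⁻¹⁶, 0) N

v×B = (5440, 0, 0) N/C.
E + v×B = (5440, 6200, 0) N/C.
F = q(E + v×B) = (1.602×10⁻¹⁹ C)·(5440, 6200, 0) = (8.72×10⁻¹⁶, 9.93×10⁻¹⁶, 0) N.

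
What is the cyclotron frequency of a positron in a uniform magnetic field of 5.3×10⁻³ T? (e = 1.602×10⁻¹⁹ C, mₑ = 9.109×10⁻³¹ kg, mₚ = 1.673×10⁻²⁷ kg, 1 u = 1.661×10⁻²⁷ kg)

f ≈ 1.5×10⁸ Hz

f = |q|B/(2πm).
f = (1.602×10⁻¹⁹)(5.3×10⁻³)/(2π·9.109×10⁻³¹) ≈ 1.5×10⁸ Hz.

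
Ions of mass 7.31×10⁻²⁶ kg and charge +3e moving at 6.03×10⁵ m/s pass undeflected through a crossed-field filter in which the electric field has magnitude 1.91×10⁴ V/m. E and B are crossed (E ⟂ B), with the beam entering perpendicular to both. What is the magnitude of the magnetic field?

B = 0.0317 T

Balance of forces in the selector: qE = qvB ⇒ B = E/v.
B = 1.91×10⁴/6.03×10⁵ = 0.0317 T.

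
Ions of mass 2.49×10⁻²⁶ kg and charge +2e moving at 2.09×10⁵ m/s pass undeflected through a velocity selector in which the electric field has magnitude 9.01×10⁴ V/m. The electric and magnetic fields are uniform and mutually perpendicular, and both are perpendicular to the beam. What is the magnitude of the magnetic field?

Balance of forces in the selector: qE = qvB ⇒ B = E/v.
B = 9.01×10⁴/2.09×10⁵ = 0.431 T.

B = 0.431 T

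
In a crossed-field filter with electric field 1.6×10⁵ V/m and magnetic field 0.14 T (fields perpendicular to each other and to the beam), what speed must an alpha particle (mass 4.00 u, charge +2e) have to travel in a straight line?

Straight-line motion ⇒ electric and magnetic forces cancel, so E = vB.
v = E/B = 1.6×10⁵/0.14 = 1.1×10⁶ m/s.

v = 1.1×10⁶ m/s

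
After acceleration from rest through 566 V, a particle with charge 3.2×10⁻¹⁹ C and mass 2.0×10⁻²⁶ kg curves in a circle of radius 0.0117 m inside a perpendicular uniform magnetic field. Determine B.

v = √(2|q|V/m) = √(2·3.2×10⁻¹⁹·566/2.0×10⁻²⁶) ≈ 1.346×10⁵ m/s.
B = mv/(|q|r) = (2.0×10⁻²⁶)(1.346×10⁵)/((3.2×10⁻¹⁹)(0.0117)) ≈ 0.719 T.

B ≈ 0.719 T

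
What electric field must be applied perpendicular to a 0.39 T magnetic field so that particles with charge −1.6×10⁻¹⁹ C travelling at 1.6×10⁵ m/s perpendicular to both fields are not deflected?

For straight-line motion qE = qvB, so E = vB.
E = 1.6×10⁵ × 0.39 = 6.2×10⁴ V/m.

E = 6.2×10⁴ V/m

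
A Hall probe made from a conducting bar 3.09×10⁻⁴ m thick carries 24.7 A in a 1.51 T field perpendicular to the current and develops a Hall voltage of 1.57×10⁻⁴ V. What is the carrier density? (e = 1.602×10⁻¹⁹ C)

From V_H = IB/(n e t), n = IB/(V_H e t).
n = (24.7)(1.51)/((1.57×10⁻⁴)(1.602×10⁻¹⁹)(3.09×10⁻⁴)) ≈ 4.80×10²⁷ m⁻³.

n ≈ 4.80×10²⁷ m⁻³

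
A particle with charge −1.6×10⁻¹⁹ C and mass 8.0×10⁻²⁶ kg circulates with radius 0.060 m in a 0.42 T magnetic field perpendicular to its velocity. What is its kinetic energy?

KE ≈ 630 eV

v = |q|Br/m, then KE = ½mv² = (qBr)²/(2m).
v = (1.6×10⁻¹⁹)(0.42)(0.060)/8.0×10⁻²⁶ ≈ 5.040×10⁴ m/s.
KE = ½(8.0×10⁻²⁶)(5.040×10⁴)² ≈ 1.0×10⁻¹⁶ J = 630 eV.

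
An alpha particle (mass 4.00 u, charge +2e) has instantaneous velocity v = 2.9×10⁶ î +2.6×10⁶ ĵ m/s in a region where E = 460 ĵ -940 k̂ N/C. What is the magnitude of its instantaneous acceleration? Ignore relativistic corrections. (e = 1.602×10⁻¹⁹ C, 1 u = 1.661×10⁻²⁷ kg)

|a| ≈ 5.05×10¹⁰ m/s²

Only an electric field acts, so F = qE = (3.204×10⁻¹⁹ C)·(0, 460, -940) = (0, 1.47×10⁻¹⁶, -3.01×10⁻¹⁶) N.
|a| = |F|/m = 3.353×10⁻¹⁶/6.644×10⁻²⁷ ≈ 5.05×10¹⁰ m/s².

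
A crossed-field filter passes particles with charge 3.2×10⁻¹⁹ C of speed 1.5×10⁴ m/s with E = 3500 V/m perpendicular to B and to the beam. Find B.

Balance of forces in the selector: qE = qvB ⇒ B = E/v.
B = 3500/1.5×10⁴ = 0.23 T.

B = 0.23 T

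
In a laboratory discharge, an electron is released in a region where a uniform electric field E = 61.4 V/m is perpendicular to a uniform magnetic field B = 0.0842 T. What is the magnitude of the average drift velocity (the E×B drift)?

The steady drift has the magnetic force balancing the electric force, so v_d = E/B.
v_d = 61.4/0.0842 = 729 m/s.

v_d ≈ 729 m/s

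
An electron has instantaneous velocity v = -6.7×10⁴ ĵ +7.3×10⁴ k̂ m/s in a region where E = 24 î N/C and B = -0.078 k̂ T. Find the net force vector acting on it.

F ≈ (-8.41×10⁻¹⁶, 0, 0) N

v×B = (5230, 0, 0) N/C.
E + v×B = (5250, 0, 0) N/C.
F = q(E + v×B) = (−1.602×10⁻¹⁹ C)·(5250, 0, 0) = (-8.41×10⁻¹⁶, 0, 0) N.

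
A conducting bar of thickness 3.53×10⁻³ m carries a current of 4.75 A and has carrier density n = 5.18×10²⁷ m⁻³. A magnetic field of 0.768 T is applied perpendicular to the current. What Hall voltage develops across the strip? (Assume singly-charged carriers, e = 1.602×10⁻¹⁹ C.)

V_H ≈ 1.25×10⁻⁶ V

V_H = IB/(n e t).
V_H = (4.75)(0.768)/((5.18×10²⁷)(1.602×10⁻¹⁹)(3.53×10⁻³)) ≈ 1.25×10⁻⁶ V.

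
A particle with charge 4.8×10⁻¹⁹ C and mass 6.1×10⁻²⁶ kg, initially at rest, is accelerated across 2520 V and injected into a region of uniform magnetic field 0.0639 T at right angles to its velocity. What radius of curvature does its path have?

r ≈ 0.396 m

Acceleration: |q|V = ½mv² ⇒ v = √(2|q|V/m) = √(2·4.8×10⁻¹⁹·2520/6.1×10⁻²⁶) ≈ 1.991×10⁵ m/s.
In the field: r = mv/(|q|B) = (6.1×10⁻²⁶)(1.991×10⁵)/((4.8×10⁻¹⁹)(0.0639)) ≈ 0.396 m.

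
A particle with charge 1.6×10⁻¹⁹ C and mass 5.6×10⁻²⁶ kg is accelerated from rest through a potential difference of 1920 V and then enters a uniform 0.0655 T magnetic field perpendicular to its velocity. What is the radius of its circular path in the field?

Acceleration: |q|V = ½mv² ⇒ v = √(2|q|V/m) = √(2·1.6×10⁻¹⁹·1920/5.6×10⁻²⁶) ≈ 1.047×10⁵ m/s.
In the field: r = mv/(|q|B) = (5.6×10⁻²⁶)(1.047×10⁵)/((1.6×10⁻¹⁹)(0.0655)) ≈ 0.560 m.

r ≈ 0.560 m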